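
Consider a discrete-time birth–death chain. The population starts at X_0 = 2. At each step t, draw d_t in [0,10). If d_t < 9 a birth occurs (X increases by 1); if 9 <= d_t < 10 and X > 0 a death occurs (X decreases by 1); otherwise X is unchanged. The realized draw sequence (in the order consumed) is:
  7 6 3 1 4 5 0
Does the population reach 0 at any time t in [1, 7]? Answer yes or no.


no

t=0: X=2, d=7 → birth, X_1=3
t=1: X=3, d=6 → birth, X_2=4
t=2: X=4, d=3 → birth, X_3=5
t=3: X=5, d=1 → birth, X_4=6
t=4: X=6, d=4 → birth, X_5=7
t=5: X=7, d=5 → birth, X_6=8
t=6: X=8, d=0 → birth, X_7=9


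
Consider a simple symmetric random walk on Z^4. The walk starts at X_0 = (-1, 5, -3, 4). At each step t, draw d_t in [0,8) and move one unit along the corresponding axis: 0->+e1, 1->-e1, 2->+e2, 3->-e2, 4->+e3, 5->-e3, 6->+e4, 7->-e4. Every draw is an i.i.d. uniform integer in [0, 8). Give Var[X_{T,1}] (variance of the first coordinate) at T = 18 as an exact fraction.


9/2

Outcome values over d=0..7: [1, -1, 0, 0, 0, 0, 0, 0]
Σy = 0, Σy² = 2, M = 8
μ = 0/8 = 0,  σ² = 2/8 − (0)² = 1/4
Independent increments: Var[X_18] = 18·σ² = 18·(1/4) = 9/2


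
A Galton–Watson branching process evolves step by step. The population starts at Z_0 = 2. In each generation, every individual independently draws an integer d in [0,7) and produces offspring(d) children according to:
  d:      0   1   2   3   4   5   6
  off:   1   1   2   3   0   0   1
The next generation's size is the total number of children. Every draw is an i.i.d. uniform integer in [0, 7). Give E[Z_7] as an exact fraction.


4194304/823543

Outcome values over d=0..6: [1, 1, 2, 3, 0, 0, 1]
Σy = 8, Σy² = 16, M = 7
μ = 8/7 = 8/7,  σ² = 16/7 − (8/7)² = 48/49
E[Z_0] = 2
E[Z_1] = 8/7·E[Z_0] = 16/7
E[Z_2] = 8/7·E[Z_1] = 128/49
E[Z_3] = 8/7·E[Z_2] = 1024/343
E[Z_4] = 8/7·E[Z_3] = 8192/2401
E[Z_5] = 8/7·E[Z_4] = 65536/16807
E[Z_6] = 8/7·E[Z_5] = 524288/117649
E[Z_7] = 8/7·E[Z_6] = 4194304/823543


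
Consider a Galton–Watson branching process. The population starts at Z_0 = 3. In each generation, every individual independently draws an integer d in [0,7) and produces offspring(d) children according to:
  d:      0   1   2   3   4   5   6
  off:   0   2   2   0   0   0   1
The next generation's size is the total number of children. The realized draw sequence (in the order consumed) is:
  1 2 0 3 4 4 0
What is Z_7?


0

gen 0: Z_0=3, draws=[1, 2, 0], offspring=[2, 2, 0], Z_1=4
gen 1: Z_1=4, draws=[3, 4, 4, 0], offspring=[0, 0, 0, 0], Z_2=0
gen 2: Z_2=0, draws=[], offspring=[], Z_3=0
gen 3: Z_3=0, draws=[], offspring=[], Z_4=0
gen 4: Z_4=0, draws=[], offspring=[], Z_5=0
gen 5: Z_5=0, draws=[], offspring=[], Z_6=0
gen 6: Z_6=0, draws=[], offspring=[], Z_7=0


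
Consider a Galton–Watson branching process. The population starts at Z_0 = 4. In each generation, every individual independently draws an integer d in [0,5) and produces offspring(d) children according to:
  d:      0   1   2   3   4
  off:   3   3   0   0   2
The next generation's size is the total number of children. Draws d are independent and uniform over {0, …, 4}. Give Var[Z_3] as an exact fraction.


1519104/15625

Outcome values over d=0..4: [3, 3, 0, 0, 2]
Σy = 8, Σy² = 22, M = 5
μ = 8/5 = 8/5,  σ² = 22/5 − (8/5)² = 46/25
V_0 = 0, E_0 = 4
V_1 = 46/25·E_0 + (8/5)²·V_0 = 184/25;  E_1 = 32/5
V_2 = 46/25·E_1 + (8/5)²·V_1 = 19136/625;  E_2 = 256/25
V_3 = 46/25·E_2 + (8/5)²·V_2 = 1519104/15625;  E_3 = 2048/125


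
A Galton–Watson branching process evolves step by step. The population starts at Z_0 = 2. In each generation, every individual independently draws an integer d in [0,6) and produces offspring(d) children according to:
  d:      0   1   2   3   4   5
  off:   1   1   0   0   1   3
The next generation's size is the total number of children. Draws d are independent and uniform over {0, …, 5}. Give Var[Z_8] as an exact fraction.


16

Outcome values over d=0..5: [1, 1, 0, 0, 1, 3]
Σy = 6, Σy² = 12, M = 6
μ = 6/6 = 1,  σ² = 12/6 − (1)² = 1
V_0 = 0, E_0 = 2
V_1 = 1·E_0 + (1)²·V_0 = 2;  E_1 = 2
V_2 = 1·E_1 + (1)²·V_1 = 4;  E_2 = 2
V_3 = 1·E_2 + (1)²·V_2 = 6;  E_3 = 2
V_4 = 1·E_3 + (1)²·V_3 = 8;  E_4 = 2
V_5 = 1·E_4 + (1)²·V_4 = 10;  E_5 = 2
V_6 = 1·E_5 + (1)²·V_5 = 12;  E_6 = 2
V_7 = 1·E_6 + (1)²·V_6 = 14;  E_7 = 2
V_8 = 1·E_7 + (1)²·V_7 = 16;  E_8 = 2


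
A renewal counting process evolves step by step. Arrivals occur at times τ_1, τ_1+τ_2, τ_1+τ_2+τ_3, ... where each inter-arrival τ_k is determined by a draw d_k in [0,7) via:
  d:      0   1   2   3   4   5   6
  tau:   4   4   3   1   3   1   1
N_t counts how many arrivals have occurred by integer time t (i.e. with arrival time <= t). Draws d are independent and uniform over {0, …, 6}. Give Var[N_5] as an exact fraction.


Inter-arrival values over d=0..6: [4, 4, 3, 1, 3, 1, 1]
Each d has probability 1/7, so the pmf of τ is: f(1) = 3/7, f(3) = 2/7, f(4) = 2/7
Let p_n(j) = P(N_n = j), with p_0 = [1]. Condition on τ_1: p_n(0) = P(τ > n), and for j >= 1, p_n(j) = Σ_{k<=n} f(k)·p_{n−k}(j−1)
p_1 = [4/7, 3/7]  (j = 0..1)
p_2 = [4/7, 12/49, 9/49]  (j = 0..2)
p_3 = [2/7, 26/49, 36/343, 27/343]  (j = 0..3)
p_4 = [0, 4/7, 120/343, 108/2401, 81/2401]  (j = 0..4)
p_5 = [0, 16/49, 150/343, 486/2401, 324/16807, 243/16807]  (j = 0..5)
E[N_5] = Σ j·p_5(j) = 32905/16807;  E[N_5²] = Σ j²·p_5(j) = 76765/16807
Var[N_5] = 76765/16807 − (32905/16807)² = 207450330/282475249

207450330/282475249


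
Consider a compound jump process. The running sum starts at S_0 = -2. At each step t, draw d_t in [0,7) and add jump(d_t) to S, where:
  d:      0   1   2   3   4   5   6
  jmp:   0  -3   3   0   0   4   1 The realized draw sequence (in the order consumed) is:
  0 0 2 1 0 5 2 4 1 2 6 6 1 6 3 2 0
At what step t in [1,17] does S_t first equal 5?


7

t=0: S=-2, d=0, jump=0, S_1=-2
t=1: S=-2, d=0, jump=0, S_2=-2
t=2: S=-2, d=2, jump=3, S_3=1
t=3: S=1, d=1, jump=-3, S_4=-2
t=4: S=-2, d=0, jump=0, S_5=-2
t=5: S=-2, d=5, jump=4, S_6=2
t=6: S=2, d=2, jump=3, S_7=5
t=7: S=5, d=4, jump=0, S_8=5
t=8: S=5, d=1, jump=-3, S_9=2
t=9: S=2, d=2, jump=3, S_10=5
t=10: S=5, d=6, jump=1, S_11=6
t=11: S=6, d=6, jump=1, S_12=7
t=12: S=7, d=1, jump=-3, S_13=4
t=13: S=4, d=6, jump=1, S_14=5
t=14: S=5, d=3, jump=0, S_15=5
t=15: S=5, d=2, jump=3, S_16=8
t=16: S=8, d=0, jump=0, S_17=8


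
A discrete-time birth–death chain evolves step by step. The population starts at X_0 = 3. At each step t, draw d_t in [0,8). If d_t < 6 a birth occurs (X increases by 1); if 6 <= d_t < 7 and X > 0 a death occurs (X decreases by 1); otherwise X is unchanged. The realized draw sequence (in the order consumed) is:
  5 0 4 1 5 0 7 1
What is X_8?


10

t=0: X=3, d=5 → birth, X_1=4
t=1: X=4, d=0 → birth, X_2=5
t=2: X=5, d=4 → birth, X_3=6
t=3: X=6, d=1 → birth, X_4=7
t=4: X=7, d=5 → birth, X_5=8
t=5: X=8, d=0 → birth, X_6=9
t=6: X=9, d=7 → hold, X_7=9
t=7: X=9, d=1 → birth, X_8=10


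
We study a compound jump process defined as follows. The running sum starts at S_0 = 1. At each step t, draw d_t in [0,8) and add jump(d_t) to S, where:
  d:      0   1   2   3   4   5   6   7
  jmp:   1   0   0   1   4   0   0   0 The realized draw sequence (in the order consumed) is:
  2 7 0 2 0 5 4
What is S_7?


t=0: S=1, d=2, jump=0, S_1=1
t=1: S=1, d=7, jump=0, S_2=1
t=2: S=1, d=0, jump=1, S_3=2
t=3: S=2, d=2, jump=0, S_4=2
t=4: S=2, d=0, jump=1, S_5=3
t=5: S=3, d=5, jump=0, S_6=3
t=6: S=3, d=4, jump=4, S_7=7

7


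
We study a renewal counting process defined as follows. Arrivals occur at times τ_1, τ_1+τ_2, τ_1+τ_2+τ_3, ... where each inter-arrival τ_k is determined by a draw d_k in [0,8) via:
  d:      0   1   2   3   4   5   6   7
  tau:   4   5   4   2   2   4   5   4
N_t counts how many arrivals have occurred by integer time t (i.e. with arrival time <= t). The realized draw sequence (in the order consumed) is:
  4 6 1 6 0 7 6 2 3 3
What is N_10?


2

draw d_1=4: τ_1=2, arrival time A_1=2
draw d_2=6: τ_2=5, arrival time A_2=7
draw d_3=1: τ_3=5, arrival time A_3=12
draw d_4=6: τ_4=5, arrival time A_4=17
draw d_5=0: τ_5=4, arrival time A_5=21
draw d_6=7: τ_6=4, arrival time A_6=25
draw d_7=6: τ_7=5, arrival time A_7=30
draw d_8=2: τ_8=4, arrival time A_8=34
draw d_9=3: τ_9=2, arrival time A_9=36
draw d_10=3: τ_10=2, arrival time A_10=38
N_t over t=0..10: 0:0 1:0 2:1 3:1 4:1 5:1 6:1 7:2 8:2 9:2 10:2


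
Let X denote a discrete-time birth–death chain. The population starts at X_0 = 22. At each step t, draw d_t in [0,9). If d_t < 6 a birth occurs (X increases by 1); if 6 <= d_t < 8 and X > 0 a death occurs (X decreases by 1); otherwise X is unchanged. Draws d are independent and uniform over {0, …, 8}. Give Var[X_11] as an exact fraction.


X can drop by at most 1 per step and X_0 = 22 > T = 11, so X_t >= 22 − t >= 11 > 0 for every t <= 11: the floor at 0 (the 'and X > 0' condition) never binds. Hence X_11 = X_0 + Σ_{t<11} Y_t with i.i.d. increments Y_t = y(d_t) ∈ {+1, −1, 0}.
Outcome values over d=0..8: [1, 1, 1, 1, 1, 1, -1, -1, 0]
Σy = 4, Σy² = 8, M = 9
μ = 4/9 = 4/9,  σ² = 8/9 − (4/9)² = 56/81
Independent increments: Var[X_11] = 11·σ² = 11·(56/81) = 616/81

616/81


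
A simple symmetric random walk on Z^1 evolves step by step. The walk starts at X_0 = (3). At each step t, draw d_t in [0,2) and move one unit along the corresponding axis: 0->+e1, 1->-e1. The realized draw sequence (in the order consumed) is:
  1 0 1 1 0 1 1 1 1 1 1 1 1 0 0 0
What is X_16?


(-3)

t=0: X=(3), d=1 → -e1, X_1=(2)
t=1: X=(2), d=0 → +e1, X_2=(3)
t=2: X=(3), d=1 → -e1, X_3=(2)
t=3: X=(2), d=1 → -e1, X_4=(1)
t=4: X=(1), d=0 → +e1, X_5=(2)
t=5: X=(2), d=1 → -e1, X_6=(1)
t=6: X=(1), d=1 → -e1, X_7=(0)
t=7: X=(0), d=1 → -e1, X_8=(-1)
t=8: X=(-1), d=1 → -e1, X_9=(-2)
t=9: X=(-2), d=1 → -e1, X_10=(-3)
t=10: X=(-3), d=1 → -e1, X_11=(-4)
t=11: X=(-4), d=1 → -e1, X_12=(-5)
t=12: X=(-5), d=1 → -e1, X_13=(-6)
t=13: X=(-6), d=0 → +e1, X_14=(-5)
t=14: X=(-5), d=0 → +e1, X_15=(-4)
t=15: X=(-4), d=0 → +e1, X_16=(-3)


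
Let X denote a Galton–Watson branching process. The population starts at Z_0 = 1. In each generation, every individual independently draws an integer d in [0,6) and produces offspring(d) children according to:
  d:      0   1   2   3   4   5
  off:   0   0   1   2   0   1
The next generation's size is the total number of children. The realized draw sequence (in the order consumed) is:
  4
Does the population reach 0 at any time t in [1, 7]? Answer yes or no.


gen 0: Z_0=1, draws=[4], offspring=[0], Z_1=0
gen 1: Z_1=0, draws=[], offspring=[], Z_2=0
gen 2: Z_2=0, draws=[], offspring=[], Z_3=0
gen 3: Z_3=0, draws=[], offspring=[], Z_4=0
gen 4: Z_4=0, draws=[], offspring=[], Z_5=0
gen 5: Z_5=0, draws=[], offspring=[], Z_6=0
gen 6: Z_6=0, draws=[], offspring=[], Z_7=0

yes


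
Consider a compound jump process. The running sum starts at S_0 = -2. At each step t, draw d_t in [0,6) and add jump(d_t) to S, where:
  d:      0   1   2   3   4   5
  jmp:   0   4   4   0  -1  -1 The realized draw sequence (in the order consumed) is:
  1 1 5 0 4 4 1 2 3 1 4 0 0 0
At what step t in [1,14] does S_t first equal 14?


t=0: S=-2, d=1, jump=4, S_1=2
t=1: S=2, d=1, jump=4, S_2=6
t=2: S=6, d=5, jump=-1, S_3=5
t=3: S=5, d=0, jump=0, S_4=5
t=4: S=5, d=4, jump=-1, S_5=4
t=5: S=4, d=4, jump=-1, S_6=3
t=6: S=3, d=1, jump=4, S_7=7
t=7: S=7, d=2, jump=4, S_8=11
t=8: S=11, d=3, jump=0, S_9=11
t=9: S=11, d=1, jump=4, S_10=15
t=10: S=15, d=4, jump=-1, S_11=14
t=11: S=14, d=0, jump=0, S_12=14
t=12: S=14, d=0, jump=0, S_13=14
t=13: S=14, d=0, jump=0, S_14=14

11


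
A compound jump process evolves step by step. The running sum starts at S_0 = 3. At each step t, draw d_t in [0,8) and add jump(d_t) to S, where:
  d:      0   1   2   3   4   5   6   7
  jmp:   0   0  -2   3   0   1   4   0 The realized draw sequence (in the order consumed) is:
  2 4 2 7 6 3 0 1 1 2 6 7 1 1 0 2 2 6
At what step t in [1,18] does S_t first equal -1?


t=0: S=3, d=2, jump=-2, S_1=1
t=1: S=1, d=4, jump=0, S_2=1
t=2: S=1, d=2, jump=-2, S_3=-1
t=3: S=-1, d=7, jump=0, S_4=-1
t=4: S=-1, d=6, jump=4, S_5=3
t=5: S=3, d=3, jump=3, S_6=6
t=6: S=6, d=0, jump=0, S_7=6
t=7: S=6, d=1, jump=0, S_8=6
t=8: S=6, d=1, jump=0, S_9=6
t=9: S=6, d=2, jump=-2, S_10=4
t=10: S=4, d=6, jump=4, S_11=8
t=11: S=8, d=7, jump=0, S_12=8
t=12: S=8, d=1, jump=0, S_13=8
t=13: S=8, d=1, jump=0, S_14=8
t=14: S=8, d=0, jump=0, S_15=8
t=15: S=8, d=2, jump=-2, S_16=6
t=16: S=6, d=2, jump=-2, S_17=4
t=17: S=4, d=6, jump=4, S_18=8

3


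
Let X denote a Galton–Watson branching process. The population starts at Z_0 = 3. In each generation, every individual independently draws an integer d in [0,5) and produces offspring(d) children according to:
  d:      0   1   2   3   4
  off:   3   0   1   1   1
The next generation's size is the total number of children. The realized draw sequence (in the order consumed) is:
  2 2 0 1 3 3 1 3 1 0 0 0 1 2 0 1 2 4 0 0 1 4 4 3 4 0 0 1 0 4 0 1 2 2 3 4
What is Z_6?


gen 0: Z_0=3, draws=[2, 2, 0], offspring=[1, 1, 3], Z_1=5
gen 1: Z_1=5, draws=[1, 3, 3, 1, 3], offspring=[0, 1, 1, 0, 1], Z_2=3
gen 2: Z_2=3, draws=[1, 0, 0], offspring=[0, 3, 3], Z_3=6
gen 3: Z_3=6, draws=[0, 1, 2, 0, 1, 2], offspring=[3, 0, 1, 3, 0, 1], Z_4=8
gen 4: Z_4=8, draws=[4, 0, 0, 1, 4, 4, 3, 4], offspring=[1, 3, 3, 0, 1, 1, 1, 1], Z_5=11
gen 5: Z_5=11, draws=[0, 0, 1, 0, 4, 0, 1, 2, 2, 3, 4], offspring=[3, 3, 0, 3, 1, 3, 0, 1, 1, 1, 1], Z_6=17

17


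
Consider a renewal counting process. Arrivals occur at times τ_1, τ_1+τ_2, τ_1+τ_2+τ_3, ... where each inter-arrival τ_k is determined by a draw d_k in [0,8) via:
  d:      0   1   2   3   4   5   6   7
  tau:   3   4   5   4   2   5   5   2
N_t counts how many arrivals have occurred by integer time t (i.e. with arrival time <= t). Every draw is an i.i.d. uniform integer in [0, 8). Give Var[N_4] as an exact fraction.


Inter-arrival values over d=0..7: [3, 4, 5, 4, 2, 5, 5, 2]
Each d has probability 1/8, so the pmf of τ is: f(2) = 1/4, f(3) = 1/8, f(4) = 1/4, f(5) = 3/8
Let p_n(j) = P(N_n = j), with p_0 = [1]. Condition on τ_1: p_n(0) = P(τ > n), and for j >= 1, p_n(j) = Σ_{k<=n} f(k)·p_{n−k}(j−1)
p_1 = [1]  (j = 0)
p_2 = [3/4, 1/4]  (j = 0..1)
p_3 = [5/8, 3/8]  (j = 0..1)
p_4 = [3/8, 9/16, 1/16]  (j = 0..2)
E[N_4] = Σ j·p_4(j) = 11/16;  E[N_4²] = Σ j²·p_4(j) = 13/16
Var[N_4] = 13/16 − (11/16)² = 87/256

87/256


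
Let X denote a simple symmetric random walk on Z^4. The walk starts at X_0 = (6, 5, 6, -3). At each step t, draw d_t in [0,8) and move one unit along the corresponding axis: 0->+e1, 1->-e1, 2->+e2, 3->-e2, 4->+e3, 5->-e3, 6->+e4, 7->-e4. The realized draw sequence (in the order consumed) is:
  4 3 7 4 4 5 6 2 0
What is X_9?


t=0: X=(6, 5, 6, -3), d=4 → +e3, X_1=(6, 5, 7, -3)
t=1: X=(6, 5, 7, -3), d=3 → -e2, X_2=(6, 4, 7, -3)
t=2: X=(6, 4, 7, -3), d=7 → -e4, X_3=(6, 4, 7, -4)
t=3: X=(6, 4, 7, -4), d=4 → +e3, X_4=(6, 4, 8, -4)
t=4: X=(6, 4, 8, -4), d=4 → +e3, X_5=(6, 4, 9, -4)
t=5: X=(6, 4, 9, -4), d=5 → -e3, X_6=(6, 4, 8, -4)
t=6: X=(6, 4, 8, -4), d=6 → +e4, X_7=(6, 4, 8, -3)
t=7: X=(6, 4, 8, -3), d=2 → +e2, X_8=(6, 5, 8, -3)
t=8: X=(6, 5, 8, -3), d=0 → +e1, X_9=(7, 5, 8, -3)

(7, 5, 8, -3)


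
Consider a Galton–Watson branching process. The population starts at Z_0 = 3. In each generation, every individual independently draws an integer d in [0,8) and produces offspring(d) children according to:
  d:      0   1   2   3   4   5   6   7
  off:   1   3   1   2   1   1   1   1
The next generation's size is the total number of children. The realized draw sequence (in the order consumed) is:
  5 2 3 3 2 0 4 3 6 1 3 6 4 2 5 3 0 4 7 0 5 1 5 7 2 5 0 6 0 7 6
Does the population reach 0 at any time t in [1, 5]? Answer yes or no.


no

gen 0: Z_0=3, draws=[5, 2, 3], offspring=[1, 1, 2], Z_1=4
gen 1: Z_1=4, draws=[3, 2, 0, 4], offspring=[2, 1, 1, 1], Z_2=5
gen 2: Z_2=5, draws=[3, 6, 1, 3, 6], offspring=[2, 1, 3, 2, 1], Z_3=9
gen 3: Z_3=9, draws=[4, 2, 5, 3, 0, 4, 7, 0, 5], offspring=[1, 1, 1, 2, 1, 1, 1, 1, 1], Z_4=10
gen 4: Z_4=10, draws=[1, 5, 7, 2, 5, 0, 6, 0, 7, 6], offspring=[3, 1, 1, 1, 1, 1, 1, 1, 1, 1], Z_5=12


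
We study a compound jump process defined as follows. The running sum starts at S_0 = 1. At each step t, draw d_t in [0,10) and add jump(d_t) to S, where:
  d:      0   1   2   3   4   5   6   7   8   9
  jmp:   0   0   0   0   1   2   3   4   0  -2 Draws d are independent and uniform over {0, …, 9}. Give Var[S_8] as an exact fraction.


552/25

Outcome values over d=0..9: [0, 0, 0, 0, 1, 2, 3, 4, 0, -2]
Σy = 8, Σy² = 34, M = 10
μ = 8/10 = 4/5,  σ² = 34/10 − (4/5)² = 69/25
Independent increments: Var[S_8] = 8·σ² = 8·(69/25) = 552/25


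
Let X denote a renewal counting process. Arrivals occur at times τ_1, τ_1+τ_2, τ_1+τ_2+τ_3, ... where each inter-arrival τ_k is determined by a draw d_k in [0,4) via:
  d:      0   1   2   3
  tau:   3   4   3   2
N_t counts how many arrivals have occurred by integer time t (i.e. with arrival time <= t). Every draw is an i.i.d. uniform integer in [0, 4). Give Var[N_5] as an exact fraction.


55/256

Inter-arrival values over d=0..3: [3, 4, 3, 2]
Each d has probability 1/4, so the pmf of τ is: f(2) = 1/4, f(3) = 1/2, f(4) = 1/4
Let p_n(j) = P(N_n = j), with p_0 = [1]. Condition on τ_1: p_n(0) = P(τ > n), and for j >= 1, p_n(j) = Σ_{k<=n} f(k)·p_{n−k}(j−1)
p_1 = [1]  (j = 0)
p_2 = [3/4, 1/4]  (j = 0..1)
p_3 = [1/4, 3/4]  (j = 0..1)
p_4 = [0, 15/16, 1/16]  (j = 0..2)
p_5 = [0, 11/16, 5/16]  (j = 0..2)
E[N_5] = Σ j·p_5(j) = 21/16;  E[N_5²] = Σ j²·p_5(j) = 31/16
Var[N_5] = 31/16 − (21/16)² = 55/256


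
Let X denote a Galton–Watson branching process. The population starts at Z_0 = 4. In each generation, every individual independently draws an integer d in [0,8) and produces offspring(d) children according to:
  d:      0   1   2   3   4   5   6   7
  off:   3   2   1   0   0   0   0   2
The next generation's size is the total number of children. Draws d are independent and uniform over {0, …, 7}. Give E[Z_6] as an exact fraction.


4

Outcome values over d=0..7: [3, 2, 1, 0, 0, 0, 0, 2]
Σy = 8, Σy² = 18, M = 8
μ = 8/8 = 1,  σ² = 18/8 − (1)² = 5/4
E[Z_0] = 4
E[Z_1] = 1·E[Z_0] = 4
E[Z_2] = 1·E[Z_1] = 4
E[Z_3] = 1·E[Z_2] = 4
E[Z_4] = 1·E[Z_3] = 4
E[Z_5] = 1·E[Z_4] = 4
E[Z_6] = 1·E[Z_5] = 4


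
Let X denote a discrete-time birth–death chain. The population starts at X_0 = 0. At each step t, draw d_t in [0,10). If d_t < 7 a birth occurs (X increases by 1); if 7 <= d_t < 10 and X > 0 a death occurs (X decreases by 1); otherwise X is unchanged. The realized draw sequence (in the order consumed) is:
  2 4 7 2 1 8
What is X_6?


2

t=0: X=0, d=2 → birth, X_1=1
t=1: X=1, d=4 → birth, X_2=2
t=2: X=2, d=7 → death, X_3=1
t=3: X=1, d=2 → birth, X_4=2
t=4: X=2, d=1 → birth, X_5=3
t=5: X=3, d=8 → death, X_6=2


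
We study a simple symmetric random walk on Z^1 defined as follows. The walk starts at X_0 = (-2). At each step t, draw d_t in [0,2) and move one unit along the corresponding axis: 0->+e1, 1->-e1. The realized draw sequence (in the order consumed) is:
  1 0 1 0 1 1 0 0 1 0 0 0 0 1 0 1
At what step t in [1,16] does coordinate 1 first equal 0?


12

t=0: X=(-2), d=1 → -e1, X_1=(-3)
t=1: X=(-3), d=0 → +e1, X_2=(-2)
t=2: X=(-2), d=1 → -e1, X_3=(-3)
t=3: X=(-3), d=0 → +e1, X_4=(-2)
t=4: X=(-2), d=1 → -e1, X_5=(-3)
t=5: X=(-3), d=1 → -e1, X_6=(-4)
t=6: X=(-4), d=0 → +e1, X_7=(-3)
t=7: X=(-3), d=0 → +e1, X_8=(-2)
t=8: X=(-2), d=1 → -e1, X_9=(-3)
t=9: X=(-3), d=0 → +e1, X_10=(-2)
t=10: X=(-2), d=0 → +e1, X_11=(-1)
t=11: X=(-1), d=0 → +e1, X_12=(0)
t=12: X=(0), d=0 → +e1, X_13=(1)
t=13: X=(1), d=1 → -e1, X_14=(0)
t=14: X=(0), d=0 → +e1, X_15=(1)
t=15: X=(1), d=1 → -e1, X_16=(0)


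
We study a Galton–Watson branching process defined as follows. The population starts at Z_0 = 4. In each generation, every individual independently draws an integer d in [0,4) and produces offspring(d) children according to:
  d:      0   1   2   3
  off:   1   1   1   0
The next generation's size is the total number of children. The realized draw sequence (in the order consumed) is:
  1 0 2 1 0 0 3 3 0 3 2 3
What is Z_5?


0

gen 0: Z_0=4, draws=[1, 0, 2, 1], offspring=[1, 1, 1, 1], Z_1=4
gen 1: Z_1=4, draws=[0, 0, 3, 3], offspring=[1, 1, 0, 0], Z_2=2
gen 2: Z_2=2, draws=[0, 3], offspring=[1, 0], Z_3=1
gen 3: Z_3=1, draws=[2], offspring=[1], Z_4=1
gen 4: Z_4=1, draws=[3], offspring=[0], Z_5=0


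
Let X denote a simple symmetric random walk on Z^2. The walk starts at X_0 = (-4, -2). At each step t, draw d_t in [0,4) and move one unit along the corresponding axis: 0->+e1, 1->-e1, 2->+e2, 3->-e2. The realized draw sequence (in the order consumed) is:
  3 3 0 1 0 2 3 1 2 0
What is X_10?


(-3, -3)

t=0: X=(-4, -2), d=3 → -e2, X_1=(-4, -3)
t=1: X=(-4, -3), d=3 → -e2, X_2=(-4, -4)
t=2: X=(-4, -4), d=0 → +e1, X_3=(-3, -4)
t=3: X=(-3, -4), d=1 → -e1, X_4=(-4, -4)
t=4: X=(-4, -4), d=0 → +e1, X_5=(-3, -4)
t=5: X=(-3, -4), d=2 → +e2, X_6=(-3, -3)
t=6: X=(-3, -3), d=3 → -e2, X_7=(-3, -4)
t=7: X=(-3, -4), d=1 → -e1, X_8=(-4, -4)
t=8: X=(-4, -4), d=2 → +e2, X_9=(-4, -3)
t=9: X=(-4, -3), d=0 → +e1, X_10=(-3, -3)


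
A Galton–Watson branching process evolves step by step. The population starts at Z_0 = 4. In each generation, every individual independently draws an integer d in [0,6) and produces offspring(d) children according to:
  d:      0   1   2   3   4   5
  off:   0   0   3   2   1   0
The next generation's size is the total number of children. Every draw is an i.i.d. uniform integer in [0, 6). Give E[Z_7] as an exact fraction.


4

Outcome values over d=0..5: [0, 0, 3, 2, 1, 0]
Σy = 6, Σy² = 14, M = 6
μ = 6/6 = 1,  σ² = 14/6 − (1)² = 4/3
E[Z_0] = 4
E[Z_1] = 1·E[Z_0] = 4
E[Z_2] = 1·E[Z_1] = 4
E[Z_3] = 1·E[Z_2] = 4
E[Z_4] = 1·E[Z_3] = 4
E[Z_5] = 1·E[Z_4] = 4
E[Z_6] = 1·E[Z_5] = 4
E[Z_7] = 1·E[Z_6] = 4


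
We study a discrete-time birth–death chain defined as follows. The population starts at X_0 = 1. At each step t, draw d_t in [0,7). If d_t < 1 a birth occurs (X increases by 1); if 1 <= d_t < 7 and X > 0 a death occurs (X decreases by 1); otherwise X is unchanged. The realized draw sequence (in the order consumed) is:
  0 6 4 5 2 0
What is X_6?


t=0: X=1, d=0 → birth, X_1=2
t=1: X=2, d=6 → death, X_2=1
t=2: X=1, d=4 → death, X_3=0
t=3: X=0, d=5 → hold, X_4=0
t=4: X=0, d=2 → hold, X_5=0
t=5: X=0, d=0 → birth, X_6=1

1


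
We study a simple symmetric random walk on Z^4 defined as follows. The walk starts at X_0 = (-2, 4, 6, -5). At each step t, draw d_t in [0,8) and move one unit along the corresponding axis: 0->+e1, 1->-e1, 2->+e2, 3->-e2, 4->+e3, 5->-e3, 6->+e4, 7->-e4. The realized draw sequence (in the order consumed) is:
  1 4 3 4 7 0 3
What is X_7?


(-2, 2, 8, -6)

t=0: X=(-2, 4, 6, -5), d=1 → -e1, X_1=(-3, 4, 6, -5)
t=1: X=(-3, 4, 6, -5), d=4 → +e3, X_2=(-3, 4, 7, -5)
t=2: X=(-3, 4, 7, -5), d=3 → -e2, X_3=(-3, 3, 7, -5)
t=3: X=(-3, 3, 7, -5), d=4 → +e3, X_4=(-3, 3, 8, -5)
t=4: X=(-3, 3, 8, -5), d=7 → -e4, X_5=(-3, 3, 8, -6)
t=5: X=(-3, 3, 8, -6), d=0 → +e1, X_6=(-2, 3, 8, -6)
t=6: X=(-2, 3, 8, -6), d=3 → -e2, X_7=(-2, 2, 8, -6)


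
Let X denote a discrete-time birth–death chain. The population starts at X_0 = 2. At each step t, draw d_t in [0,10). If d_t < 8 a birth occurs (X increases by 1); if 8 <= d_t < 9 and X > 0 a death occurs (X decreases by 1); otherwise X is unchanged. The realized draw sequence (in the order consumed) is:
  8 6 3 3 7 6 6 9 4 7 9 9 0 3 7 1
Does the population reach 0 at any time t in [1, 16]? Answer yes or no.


no

t=0: X=2, d=8 → death, X_1=1
t=1: X=1, d=6 → birth, X_2=2
t=2: X=2, d=3 → birth, X_3=3
t=3: X=3, d=3 → birth, X_4=4
t=4: X=4, d=7 → birth, X_5=5
t=5: X=5, d=6 → birth, X_6=6
t=6: X=6, d=6 → birth, X_7=7
t=7: X=7, d=9 → hold, X_8=7
t=8: X=7, d=4 → birth, X_9=8
t=9: X=8, d=7 → birth, X_10=9
t=10: X=9, d=9 → hold, X_11=9
t=11: X=9, d=9 → hold, X_12=9
t=12: X=9, d=0 → birth, X_13=10
t=13: X=10, d=3 → birth, X_14=11
t=14: X=11, d=7 → birth, X_15=12
t=15: X=12, d=1 → birth, X_16=13


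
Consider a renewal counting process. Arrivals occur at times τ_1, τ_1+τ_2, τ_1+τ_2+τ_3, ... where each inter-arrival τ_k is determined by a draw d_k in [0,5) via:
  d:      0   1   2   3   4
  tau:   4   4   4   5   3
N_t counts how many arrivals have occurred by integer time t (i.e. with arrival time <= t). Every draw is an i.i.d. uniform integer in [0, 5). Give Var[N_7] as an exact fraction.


126/625

Inter-arrival values over d=0..4: [4, 4, 4, 5, 3]
Each d has probability 1/5, so the pmf of τ is: f(3) = 1/5, f(4) = 3/5, f(5) = 1/5
Let p_n(j) = P(N_n = j), with p_0 = [1]. Condition on τ_1: p_n(0) = P(τ > n), and for j >= 1, p_n(j) = Σ_{k<=n} f(k)·p_{n−k}(j−1)
p_1 = [1]  (j = 0)
p_2 = [1]  (j = 0)
p_3 = [4/5, 1/5]  (j = 0..1)
p_4 = [1/5, 4/5]  (j = 0..1)
p_5 = [0, 1]  (j = 0..1)
p_6 = [0, 24/25, 1/25]  (j = 0..2)
p_7 = [0, 18/25, 7/25]  (j = 0..2)
E[N_7] = Σ j·p_7(j) = 32/25;  E[N_7²] = Σ j²·p_7(j) = 46/25
Var[N_7] = 46/25 − (32/25)² = 126/625


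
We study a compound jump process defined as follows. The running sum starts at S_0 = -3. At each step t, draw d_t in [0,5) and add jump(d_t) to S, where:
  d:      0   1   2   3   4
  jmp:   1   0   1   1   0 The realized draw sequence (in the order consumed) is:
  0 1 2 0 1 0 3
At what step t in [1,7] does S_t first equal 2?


t=0: S=-3, d=0, jump=1, S_1=-2
t=1: S=-2, d=1, jump=0, S_2=-2
t=2: S=-2, d=2, jump=1, S_3=-1
t=3: S=-1, d=0, jump=1, S_4=0
t=4: S=0, d=1, jump=0, S_5=0
t=5: S=0, d=0, jump=1, S_6=1
t=6: S=1, d=3, jump=1, S_7=2

7


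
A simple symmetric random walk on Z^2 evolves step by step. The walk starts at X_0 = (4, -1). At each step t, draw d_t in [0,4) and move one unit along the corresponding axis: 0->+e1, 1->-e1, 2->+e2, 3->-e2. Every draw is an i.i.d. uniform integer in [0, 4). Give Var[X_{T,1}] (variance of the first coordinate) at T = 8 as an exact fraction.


Outcome values over d=0..3: [1, -1, 0, 0]
Σy = 0, Σy² = 2, M = 4
μ = 0/4 = 0,  σ² = 2/4 − (0)² = 1/2
Independent increments: Var[X_8] = 8·σ² = 8·(1/2) = 4

4


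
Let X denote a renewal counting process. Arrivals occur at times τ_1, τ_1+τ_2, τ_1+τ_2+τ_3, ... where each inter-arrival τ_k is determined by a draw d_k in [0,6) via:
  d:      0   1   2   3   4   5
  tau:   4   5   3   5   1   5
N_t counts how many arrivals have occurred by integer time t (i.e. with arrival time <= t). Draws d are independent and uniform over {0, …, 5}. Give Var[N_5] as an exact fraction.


Inter-arrival values over d=0..5: [4, 5, 3, 5, 1, 5]
Each d has probability 1/6, so the pmf of τ is: f(1) = 1/6, f(3) = 1/6, f(4) = 1/6, f(5) = 1/2
Let p_n(j) = P(N_n = j), with p_0 = [1]. Condition on τ_1: p_n(0) = P(τ > n), and for j >= 1, p_n(j) = Σ_{k<=n} f(k)·p_{n−k}(j−1)
p_1 = [5/6, 1/6]  (j = 0..1)
p_2 = [5/6, 5/36, 1/36]  (j = 0..2)
p_3 = [2/3, 11/36, 5/216, 1/216]  (j = 0..3)
p_4 = [1/2, 5/12, 17/216, 5/1296, 1/1296]  (j = 0..4)
p_5 = [0, 31/36, 13/108, 23/1296, 5/7776, 1/7776]  (j = 0..5)
E[N_5] = Σ j·p_5(j) = 9007/7776;  E[N_5²] = Σ j²·p_5(j) = 3929/2592
Var[N_5] = 3929/2592 − (9007/7776)² = 10529663/60466176

10529663/60466176


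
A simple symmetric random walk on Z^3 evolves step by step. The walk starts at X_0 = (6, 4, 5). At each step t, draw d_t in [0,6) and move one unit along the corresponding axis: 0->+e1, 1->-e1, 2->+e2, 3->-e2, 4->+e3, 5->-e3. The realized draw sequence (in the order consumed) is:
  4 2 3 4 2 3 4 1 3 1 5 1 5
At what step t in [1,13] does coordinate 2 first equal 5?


t=0: X=(6, 4, 5), d=4 → +e3, X_1=(6, 4, 6)
t=1: X=(6, 4, 6), d=2 → +e2, X_2=(6, 5, 6)
t=2: X=(6, 5, 6), d=3 → -e2, X_3=(6, 4, 6)
t=3: X=(6, 4, 6), d=4 → +e3, X_4=(6, 4, 7)
t=4: X=(6, 4, 7), d=2 → +e2, X_5=(6, 5, 7)
t=5: X=(6, 5, 7), d=3 → -e2, X_6=(6, 4, 7)
t=6: X=(6, 4, 7), d=4 → +e3, X_7=(6, 4, 8)
t=7: X=(6, 4, 8), d=1 → -e1, X_8=(5, 4, 8)
t=8: X=(5, 4, 8), d=3 → -e2, X_9=(5, 3, 8)
t=9: X=(5, 3, 8), d=1 → -e1, X_10=(4, 3, 8)
t=10: X=(4, 3, 8), d=5 → -e3, X_11=(4, 3, 7)
t=11: X=(4, 3, 7), d=1 → -e1, X_12=(3, 3, 7)
t=12: X=(3, 3, 7), d=5 → -e3, X_13=(3, 3, 6)

2


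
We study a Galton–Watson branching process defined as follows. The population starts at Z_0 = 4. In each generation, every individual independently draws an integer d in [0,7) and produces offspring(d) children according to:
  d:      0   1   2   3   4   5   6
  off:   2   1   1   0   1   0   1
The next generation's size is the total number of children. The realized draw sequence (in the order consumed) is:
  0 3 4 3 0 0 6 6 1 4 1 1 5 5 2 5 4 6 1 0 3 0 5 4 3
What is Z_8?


1

gen 0: Z_0=4, draws=[0, 3, 4, 3], offspring=[2, 0, 1, 0], Z_1=3
gen 1: Z_1=3, draws=[0, 0, 6], offspring=[2, 2, 1], Z_2=5
gen 2: Z_2=5, draws=[6, 1, 4, 1, 1], offspring=[1, 1, 1, 1, 1], Z_3=5
gen 3: Z_3=5, draws=[5, 5, 2, 5, 4], offspring=[0, 0, 1, 0, 1], Z_4=2
gen 4: Z_4=2, draws=[6, 1], offspring=[1, 1], Z_5=2
gen 5: Z_5=2, draws=[0, 3], offspring=[2, 0], Z_6=2
gen 6: Z_6=2, draws=[0, 5], offspring=[2, 0], Z_7=2
gen 7: Z_7=2, draws=[4, 3], offspring=[1, 0], Z_8=1


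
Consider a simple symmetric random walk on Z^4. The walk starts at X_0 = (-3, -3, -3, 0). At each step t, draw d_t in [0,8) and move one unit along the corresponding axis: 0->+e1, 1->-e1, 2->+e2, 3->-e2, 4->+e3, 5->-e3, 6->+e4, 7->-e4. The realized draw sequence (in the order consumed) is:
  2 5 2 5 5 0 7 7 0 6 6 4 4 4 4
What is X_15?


(-1, -1, -2, 0)

t=0: X=(-3, -3, -3, 0), d=2 → +e2, X_1=(-3, -2, -3, 0)
t=1: X=(-3, -2, -3, 0), d=5 → -e3, X_2=(-3, -2, -4, 0)
t=2: X=(-3, -2, -4, 0), d=2 → +e2, X_3=(-3, -1, -4, 0)
t=3: X=(-3, -1, -4, 0), d=5 → -e3, X_4=(-3, -1, -5, 0)
t=4: X=(-3, -1, -5, 0), d=5 → -e3, X_5=(-3, -1, -6, 0)
t=5: X=(-3, -1, -6, 0), d=0 → +e1, X_6=(-2, -1, -6, 0)
t=6: X=(-2, -1, -6, 0), d=7 → -e4, X_7=(-2, -1, -6, -1)
t=7: X=(-2, -1, -6, -1), d=7 → -e4, X_8=(-2, -1, -6, -2)
t=8: X=(-2, -1, -6, -2), d=0 → +e1, X_9=(-1, -1, -6, -2)
t=9: X=(-1, -1, -6, -2), d=6 → +e4, X_10=(-1, -1, -6, -1)
t=10: X=(-1, -1, -6, -1), d=6 → +e4, X_11=(-1, -1, -6, 0)
t=11: X=(-1, -1, -6, 0), d=4 → +e3, X_12=(-1, -1, -5, 0)
t=12: X=(-1, -1, -5, 0), d=4 → +e3, X_13=(-1, -1, -4, 0)
t=13: X=(-1, -1, -4, 0), d=4 → +e3, X_14=(-1, -1, -3, 0)
t=14: X=(-1, -1, -3, 0), d=4 → +e3, X_15=(-1, -1, -2, 0)


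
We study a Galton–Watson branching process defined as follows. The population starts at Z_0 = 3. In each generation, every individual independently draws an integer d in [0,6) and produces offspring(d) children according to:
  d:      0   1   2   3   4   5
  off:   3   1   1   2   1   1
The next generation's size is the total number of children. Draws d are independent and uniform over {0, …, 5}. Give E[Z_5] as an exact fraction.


729/32

Outcome values over d=0..5: [3, 1, 1, 2, 1, 1]
Σy = 9, Σy² = 17, M = 6
μ = 9/6 = 3/2,  σ² = 17/6 − (3/2)² = 7/12
E[Z_0] = 3
E[Z_1] = 3/2·E[Z_0] = 9/2
E[Z_2] = 3/2·E[Z_1] = 27/4
E[Z_3] = 3/2·E[Z_2] = 81/8
E[Z_4] = 3/2·E[Z_3] = 243/16
E[Z_5] = 3/2·E[Z_4] = 729/32


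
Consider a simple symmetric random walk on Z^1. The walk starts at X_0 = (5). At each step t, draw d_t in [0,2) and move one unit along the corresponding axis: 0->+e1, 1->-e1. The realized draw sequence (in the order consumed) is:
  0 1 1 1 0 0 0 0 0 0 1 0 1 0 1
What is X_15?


t=0: X=(5), d=0 → +e1, X_1=(6)
t=1: X=(6), d=1 → -e1, X_2=(5)
t=2: X=(5), d=1 → -e1, X_3=(4)
t=3: X=(4), d=1 → -e1, X_4=(3)
t=4: X=(3), d=0 → +e1, X_5=(4)
t=5: X=(4), d=0 → +e1, X_6=(5)
t=6: X=(5), d=0 → +e1, X_7=(6)
t=7: X=(6), d=0 → +e1, X_8=(7)
t=8: X=(7), d=0 → +e1, X_9=(8)
t=9: X=(8), d=0 → +e1, X_10=(9)
t=10: X=(9), d=1 → -e1, X_11=(8)
t=11: X=(8), d=0 → +e1, X_12=(9)
t=12: X=(9), d=1 → -e1, X_13=(8)
t=13: X=(8), d=0 → +e1, X_14=(9)
t=14: X=(9), d=1 → -e1, X_15=(8)

(8)


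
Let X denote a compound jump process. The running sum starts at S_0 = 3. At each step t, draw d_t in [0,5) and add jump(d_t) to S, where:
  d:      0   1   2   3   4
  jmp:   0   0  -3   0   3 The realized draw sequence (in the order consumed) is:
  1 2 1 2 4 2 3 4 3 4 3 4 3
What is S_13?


t=0: S=3, d=1, jump=0, S_1=3
t=1: S=3, d=2, jump=-3, S_2=0
t=2: S=0, d=1, jump=0, S_3=0
t=3: S=0, d=2, jump=-3, S_4=-3
t=4: S=-3, d=4, jump=3, S_5=0
t=5: S=0, d=2, jump=-3, S_6=-3
t=6: S=-3, d=3, jump=0, S_7=-3
t=7: S=-3, d=4, jump=3, S_8=0
t=8: S=0, d=3, jump=0, S_9=0
t=9: S=0, d=4, jump=3, S_10=3
t=10: S=3, d=3, jump=0, S_11=3
t=11: S=3, d=4, jump=3, S_12=6
t=12: S=6, d=3, jump=0, S_13=6

6


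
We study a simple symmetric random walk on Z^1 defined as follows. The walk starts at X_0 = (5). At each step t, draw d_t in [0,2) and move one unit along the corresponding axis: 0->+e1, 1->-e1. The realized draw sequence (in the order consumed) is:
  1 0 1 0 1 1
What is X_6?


t=0: X=(5), d=1 → -e1, X_1=(4)
t=1: X=(4), d=0 → +e1, X_2=(5)
t=2: X=(5), d=1 → -e1, X_3=(4)
t=3: X=(4), d=0 → +e1, X_4=(5)
t=4: X=(5), d=1 → -e1, X_5=(4)
t=5: X=(4), d=1 → -e1, X_6=(3)

(3)


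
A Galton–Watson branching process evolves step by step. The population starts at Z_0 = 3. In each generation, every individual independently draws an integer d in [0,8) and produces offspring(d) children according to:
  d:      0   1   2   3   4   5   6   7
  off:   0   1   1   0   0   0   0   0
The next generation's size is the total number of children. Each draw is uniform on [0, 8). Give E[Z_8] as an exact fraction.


3/65536

Outcome values over d=0..7: [0, 1, 1, 0, 0, 0, 0, 0]
Σy = 2, Σy² = 2, M = 8
μ = 2/8 = 1/4,  σ² = 2/8 − (1/4)² = 3/16
E[Z_0] = 3
E[Z_1] = 1/4·E[Z_0] = 3/4
E[Z_2] = 1/4·E[Z_1] = 3/16
E[Z_3] = 1/4·E[Z_2] = 3/64
E[Z_4] = 1/4·E[Z_3] = 3/256
E[Z_5] = 1/4·E[Z_4] = 3/1024
E[Z_6] = 1/4·E[Z_5] = 3/4096
E[Z_7] = 1/4·E[Z_6] = 3/16384
E[Z_8] = 1/4·E[Z_7] = 3/65536


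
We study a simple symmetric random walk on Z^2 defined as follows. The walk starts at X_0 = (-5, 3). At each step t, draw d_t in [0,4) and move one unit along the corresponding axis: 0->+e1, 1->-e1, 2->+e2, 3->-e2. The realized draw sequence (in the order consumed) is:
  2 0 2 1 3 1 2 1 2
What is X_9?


(-7, 6)

t=0: X=(-5, 3), d=2 → +e2, X_1=(-5, 4)
t=1: X=(-5, 4), d=0 → +e1, X_2=(-4, 4)
t=2: X=(-4, 4), d=2 → +e2, X_3=(-4, 5)
t=3: X=(-4, 5), d=1 → -e1, X_4=(-5, 5)
t=4: X=(-5, 5), d=3 → -e2, X_5=(-5, 4)
t=5: X=(-5, 4), d=1 → -e1, X_6=(-6, 4)
t=6: X=(-6, 4), d=2 → +e2, X_7=(-6, 5)
t=7: X=(-6, 5), d=1 → -e1, X_8=(-7, 5)
t=8: X=(-7, 5), d=2 → +e2, X_9=(-7, 6)


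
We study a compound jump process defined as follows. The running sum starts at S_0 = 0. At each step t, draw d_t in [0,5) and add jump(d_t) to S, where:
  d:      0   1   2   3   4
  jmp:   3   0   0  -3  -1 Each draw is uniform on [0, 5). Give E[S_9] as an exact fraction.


-9/5

Outcome values over d=0..4: [3, 0, 0, -3, -1]
Σy = -1, Σy² = 19, M = 5
μ = -1/5 = -1/5,  σ² = 19/5 − (-1/5)² = 94/25
E[S_9] = 0 + 9·(-1/5) = -9/5


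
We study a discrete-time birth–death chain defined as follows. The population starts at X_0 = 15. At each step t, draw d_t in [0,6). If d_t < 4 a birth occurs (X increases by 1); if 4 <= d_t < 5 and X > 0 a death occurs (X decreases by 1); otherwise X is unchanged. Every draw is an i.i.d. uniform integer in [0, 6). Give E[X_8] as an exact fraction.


X can drop by at most 1 per step and X_0 = 15 > T = 8, so X_t >= 15 − t >= 7 > 0 for every t <= 8: the floor at 0 (the 'and X > 0' condition) never binds. Hence X_8 = X_0 + Σ_{t<8} Y_t with i.i.d. increments Y_t = y(d_t) ∈ {+1, −1, 0}.
Outcome values over d=0..5: [1, 1, 1, 1, -1, 0]
Σy = 3, Σy² = 5, M = 6
μ = 3/6 = 1/2,  σ² = 5/6 − (1/2)² = 7/12
E[X_8] = 15 + 8·(1/2) = 19

19


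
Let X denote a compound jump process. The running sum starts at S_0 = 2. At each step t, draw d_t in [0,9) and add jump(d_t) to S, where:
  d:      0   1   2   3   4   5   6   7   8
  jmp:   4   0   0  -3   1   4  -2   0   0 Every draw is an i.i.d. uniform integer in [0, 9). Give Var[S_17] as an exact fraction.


6766/81

Outcome values over d=0..8: [4, 0, 0, -3, 1, 4, -2, 0, 0]
Σy = 4, Σy² = 46, M = 9
μ = 4/9 = 4/9,  σ² = 46/9 − (4/9)² = 398/81
Independent increments: Var[S_17] = 17·σ² = 17·(398/81) = 6766/81


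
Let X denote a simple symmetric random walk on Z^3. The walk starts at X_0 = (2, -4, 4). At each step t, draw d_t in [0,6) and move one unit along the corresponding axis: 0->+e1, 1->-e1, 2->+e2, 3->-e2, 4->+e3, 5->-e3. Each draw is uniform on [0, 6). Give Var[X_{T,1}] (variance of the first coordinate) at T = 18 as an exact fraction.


Outcome values over d=0..5: [1, -1, 0, 0, 0, 0]
Σy = 0, Σy² = 2, M = 6
μ = 0/6 = 0,  σ² = 2/6 − (0)² = 1/3
Independent increments: Var[X_18] = 18·σ² = 18·(1/3) = 6

6


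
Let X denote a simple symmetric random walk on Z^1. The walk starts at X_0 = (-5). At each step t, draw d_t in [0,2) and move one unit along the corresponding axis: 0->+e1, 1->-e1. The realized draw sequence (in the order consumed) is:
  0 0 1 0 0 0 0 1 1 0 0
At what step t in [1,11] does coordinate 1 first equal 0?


t=0: X=(-5), d=0 → +e1, X_1=(-4)
t=1: X=(-4), d=0 → +e1, X_2=(-3)
t=2: X=(-3), d=1 → -e1, X_3=(-4)
t=3: X=(-4), d=0 → +e1, X_4=(-3)
t=4: X=(-3), d=0 → +e1, X_5=(-2)
t=5: X=(-2), d=0 → +e1, X_6=(-1)
t=6: X=(-1), d=0 → +e1, X_7=(0)
t=7: X=(0), d=1 → -e1, X_8=(-1)
t=8: X=(-1), d=1 → -e1, X_9=(-2)
t=9: X=(-2), d=0 → +e1, X_10=(-1)
t=10: X=(-1), d=0 → +e1, X_11=(0)

7


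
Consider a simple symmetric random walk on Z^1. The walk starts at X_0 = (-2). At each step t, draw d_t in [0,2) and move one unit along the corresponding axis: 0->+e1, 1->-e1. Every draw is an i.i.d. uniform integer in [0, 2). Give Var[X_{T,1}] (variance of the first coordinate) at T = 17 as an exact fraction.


Outcome values over d=0..1: [1, -1]
Σy = 0, Σy² = 2, M = 2
μ = 0/2 = 0,  σ² = 2/2 − (0)² = 1
Independent increments: Var[X_17] = 17·σ² = 17·(1) = 17

17


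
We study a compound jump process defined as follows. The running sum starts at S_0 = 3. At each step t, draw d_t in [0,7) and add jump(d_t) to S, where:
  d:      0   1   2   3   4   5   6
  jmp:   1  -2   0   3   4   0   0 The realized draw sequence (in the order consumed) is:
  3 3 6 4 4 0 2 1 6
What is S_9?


16

t=0: S=3, d=3, jump=3, S_1=6
t=1: S=6, d=3, jump=3, S_2=9
t=2: S=9, d=6, jump=0, S_3=9
t=3: S=9, d=4, jump=4, S_4=13
t=4: S=13, d=4, jump=4, S_5=17
t=5: S=17, d=0, jump=1, S_6=18
t=6: S=18, d=2, jump=0, S_7=18
t=7: S=18, d=1, jump=-2, S_8=16
t=8: S=16, d=6, jump=0, S_9=16


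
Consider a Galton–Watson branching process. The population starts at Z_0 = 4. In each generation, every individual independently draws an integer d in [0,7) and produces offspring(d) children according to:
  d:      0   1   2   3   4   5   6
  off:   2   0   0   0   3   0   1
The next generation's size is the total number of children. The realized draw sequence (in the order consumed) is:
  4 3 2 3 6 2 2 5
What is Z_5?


gen 0: Z_0=4, draws=[4, 3, 2, 3], offspring=[3, 0, 0, 0], Z_1=3
gen 1: Z_1=3, draws=[6, 2, 2], offspring=[1, 0, 0], Z_2=1
gen 2: Z_2=1, draws=[5], offspring=[0], Z_3=0
gen 3: Z_3=0, draws=[], offspring=[], Z_4=0
gen 4: Z_4=0, draws=[], offspring=[], Z_5=0

0


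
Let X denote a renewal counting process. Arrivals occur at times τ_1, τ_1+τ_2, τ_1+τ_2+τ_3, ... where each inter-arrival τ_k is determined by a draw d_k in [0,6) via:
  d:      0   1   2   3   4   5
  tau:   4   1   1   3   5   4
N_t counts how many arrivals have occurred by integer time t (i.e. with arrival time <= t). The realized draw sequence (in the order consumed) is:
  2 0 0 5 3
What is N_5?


2

draw d_1=2: τ_1=1, arrival time A_1=1
draw d_2=0: τ_2=4, arrival time A_2=5
draw d_3=0: τ_3=4, arrival time A_3=9
draw d_4=5: τ_4=4, arrival time A_4=13
draw d_5=3: τ_5=3, arrival time A_5=16
N_t over t=0..5: 0:0 1:1 2:1 3:1 4:1 5:2
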